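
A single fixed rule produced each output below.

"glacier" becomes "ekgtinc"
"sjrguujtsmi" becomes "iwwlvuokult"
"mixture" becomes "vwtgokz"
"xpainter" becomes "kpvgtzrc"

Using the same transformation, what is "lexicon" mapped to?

The rule is to shift every letter 2 places forward in the alphabet (wrapping around), then move the first 3 characters to the end (rotate left by 3).
Starting from "lexicon": after the first operation, "ngzkeqp"; after the second, "keqpngz".

keqpngz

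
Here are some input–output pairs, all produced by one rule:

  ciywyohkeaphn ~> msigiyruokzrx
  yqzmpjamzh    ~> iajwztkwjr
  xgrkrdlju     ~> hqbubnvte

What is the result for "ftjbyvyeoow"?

pdtlifioyyg

Looking at the pairs, the operation is to shift every letter 10 places forward in the alphabet (wrapping around).
For "ftjbyvyeoow" the result is "pdtlifioyyg".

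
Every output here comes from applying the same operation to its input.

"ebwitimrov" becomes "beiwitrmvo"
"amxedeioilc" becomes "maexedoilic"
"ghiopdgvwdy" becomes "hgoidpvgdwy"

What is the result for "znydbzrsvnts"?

nzdyzbsrnvst

What's happening: swap each adjacent pair of characters (1↔2, 3↔4, ...).
Doing the same to "znydbzrsvnts": "nzdyzbsrnvst".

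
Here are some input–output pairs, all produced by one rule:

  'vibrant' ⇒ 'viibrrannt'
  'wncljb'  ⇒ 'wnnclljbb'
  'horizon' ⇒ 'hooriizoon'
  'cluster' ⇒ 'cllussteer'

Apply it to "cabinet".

Rule — repeat every character 3 times, then keep every other character starting from the second (positions 2nd, 4th, 6th, ...).
Working it through for "cabinet": intermediate "cccaaabbbiiinnneeettt", final "caabiineet".

caabiineet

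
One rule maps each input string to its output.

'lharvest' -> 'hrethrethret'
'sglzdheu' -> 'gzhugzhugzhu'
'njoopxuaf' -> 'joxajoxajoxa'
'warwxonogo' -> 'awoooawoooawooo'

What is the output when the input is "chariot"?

Looking at the pairs, the operation is to keep every other character starting from the second (positions 2nd, 4th, 6th, ...), then write the whole string 3 times in a row.
Working it through for "chariot": intermediate "hro", final "hrohrohro".

hrohrohro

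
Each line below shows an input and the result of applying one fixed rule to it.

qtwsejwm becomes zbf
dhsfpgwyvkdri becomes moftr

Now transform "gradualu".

pmu

Each output is the input with this applied: keep one character in every 3, starting at position 1 (positions 1st, 4th, 7th, ...), then shift every letter 9 places forward in the alphabet (wrapping around).
On "gradualu": the first step gives "gdl", and the second then gives "pmu".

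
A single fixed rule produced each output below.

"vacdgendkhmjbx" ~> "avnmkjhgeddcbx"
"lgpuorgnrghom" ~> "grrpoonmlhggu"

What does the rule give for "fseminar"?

The transformation: sort the characters into reverse alphabetical order, then swap the first and last characters.
Applying both steps to "fseminar": "srnmifea", then "arnmifes".

arnmifes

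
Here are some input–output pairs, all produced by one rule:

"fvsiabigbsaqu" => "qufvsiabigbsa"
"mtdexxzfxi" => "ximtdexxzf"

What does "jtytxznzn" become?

Looking at the pairs, the operation is to move the last 2 characters to the front (rotate right by 2).
So "jtytxznzn" becomes "znjtytxzn".

znjtytxzn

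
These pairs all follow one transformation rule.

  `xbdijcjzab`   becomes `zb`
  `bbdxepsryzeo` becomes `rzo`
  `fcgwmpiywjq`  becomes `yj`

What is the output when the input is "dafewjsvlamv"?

vav

Rule — keep every other character starting from the second (positions 2nd, 4th, 6th, ...), then delete the first 3 characters.
For "dafewjsvlamv" the result is "vav".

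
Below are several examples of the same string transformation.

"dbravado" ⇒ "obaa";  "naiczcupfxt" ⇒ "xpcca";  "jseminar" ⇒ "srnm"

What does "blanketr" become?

rnle

What's happening: keep every other character starting from the second (positions 2nd, 4th, 6th, ...), then sort the characters into reverse alphabetical order.
For "blanketr" the result is "rnle".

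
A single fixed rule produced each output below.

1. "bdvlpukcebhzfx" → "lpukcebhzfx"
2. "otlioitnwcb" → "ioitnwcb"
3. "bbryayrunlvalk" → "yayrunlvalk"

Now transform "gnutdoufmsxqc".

tdoufmsxqc

What's happening: delete the first 3 characters.
For "gnutdoufmsxqc" the result is "tdoufmsxqc".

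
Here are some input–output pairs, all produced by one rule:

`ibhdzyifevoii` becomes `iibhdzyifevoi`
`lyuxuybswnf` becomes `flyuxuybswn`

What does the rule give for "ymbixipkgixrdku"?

uymbixipkgixrdk

Each output is the input with this applied: move the last character to the front.
Applying that to "ymbixipkgixrdku" gives "uymbixipkgixrdk".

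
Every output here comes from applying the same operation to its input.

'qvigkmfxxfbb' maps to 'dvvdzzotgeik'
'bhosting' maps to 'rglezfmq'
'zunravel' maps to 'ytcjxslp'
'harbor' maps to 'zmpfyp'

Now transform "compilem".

Rule — swap the front and back halves of the string, then shift every letter 2 places backward in the alphabet (wrapping around).
For "compilem", step one produces "ilemcomp"; step two turns that into "gjckamkn".

gjckamkn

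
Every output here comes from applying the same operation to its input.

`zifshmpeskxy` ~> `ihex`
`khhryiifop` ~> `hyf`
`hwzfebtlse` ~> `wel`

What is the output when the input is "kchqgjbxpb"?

Rule — keep one character in every 3, starting at position 2 (positions 2nd, 5th, 8th, ...).
So "kchqgjbxpb" becomes "cgx".

cgx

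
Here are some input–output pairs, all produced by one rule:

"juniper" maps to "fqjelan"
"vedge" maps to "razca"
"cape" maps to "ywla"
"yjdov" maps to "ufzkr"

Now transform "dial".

zewh

Rule — shift every letter 4 places backward in the alphabet (wrapping around).
For "dial" the result is "zewh".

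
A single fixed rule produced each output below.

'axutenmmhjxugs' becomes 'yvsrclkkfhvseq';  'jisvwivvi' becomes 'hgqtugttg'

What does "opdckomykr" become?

Rule — shift every letter 2 places backward in the alphabet (wrapping around).
"opdckomykr" → "mnbaimkwip".

mnbaimkwip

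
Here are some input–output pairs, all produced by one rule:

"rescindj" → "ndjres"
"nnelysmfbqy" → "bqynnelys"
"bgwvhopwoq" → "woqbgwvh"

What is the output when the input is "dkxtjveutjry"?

jrydkxtjve

Each output is the input with this applied: move the last 3 characters to the front (rotate right by 3), then delete the last 2 characters.
On "dkxtjveutjry": the first step gives "jrydkxtjveut", and the second then gives "jrydkxtjve".
(Check on "bgwvhopwoq": → "woqbgwvhop" → "woqbgwvh" ✓)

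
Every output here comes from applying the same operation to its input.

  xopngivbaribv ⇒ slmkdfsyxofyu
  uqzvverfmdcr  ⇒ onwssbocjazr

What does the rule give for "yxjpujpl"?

iugmrgmv

Looking at the pairs, the operation is to swap the first and last characters, then shift every letter 3 places backward in the alphabet (wrapping around).
For "yxjpujpl", step one produces "lxjpujpy"; step two turns that into "iugmrgmv".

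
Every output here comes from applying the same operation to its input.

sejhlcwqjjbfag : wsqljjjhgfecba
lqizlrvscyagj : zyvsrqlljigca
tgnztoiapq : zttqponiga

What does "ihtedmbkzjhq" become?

ztqmkjihhedb

Rule — sort the characters into reverse alphabetical order.
Applying that to "ihtedmbkzjhq" gives "ztqmkjihhedb".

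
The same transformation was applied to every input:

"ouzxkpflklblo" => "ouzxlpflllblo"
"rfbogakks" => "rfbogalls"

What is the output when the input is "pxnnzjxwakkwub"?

The pattern: replace every "k" with "l".
On "pxnnzjxwakkwub" that produces "pxnnzjxwallwub".

pxnnzjxwallwub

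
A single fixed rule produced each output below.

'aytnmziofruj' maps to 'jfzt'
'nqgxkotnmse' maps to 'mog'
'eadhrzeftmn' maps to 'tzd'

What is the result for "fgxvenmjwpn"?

Rule — keep one character in every 3, starting at position 3 (positions 3rd, 6th, 9th, ...), then reverse the string.
On "fgxvenmjwpn": the first step gives "xnw", and the second then gives "wnx".

wnx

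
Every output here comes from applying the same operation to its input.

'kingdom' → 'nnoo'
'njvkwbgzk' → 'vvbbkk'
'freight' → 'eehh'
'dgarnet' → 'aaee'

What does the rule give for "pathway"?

In each case the input is transformed by: keep one character in every 3, starting at position 3 (positions 3rd, 6th, 9th, ...), then double every character.
On "pathway": the first step gives "ta", and the second then gives "ttaa".

ttaa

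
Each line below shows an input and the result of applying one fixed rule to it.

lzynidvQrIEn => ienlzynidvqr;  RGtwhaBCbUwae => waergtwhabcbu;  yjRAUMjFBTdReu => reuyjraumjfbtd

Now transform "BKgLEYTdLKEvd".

The transformation: move the last 3 characters to the front (rotate right by 3), then convert every letter to lowercase.
Applying both steps to "BKgLEYTdLKEvd": "EvdBKgLEYTdLK", then "evdbkgleytdlk".

evdbkgleytdlk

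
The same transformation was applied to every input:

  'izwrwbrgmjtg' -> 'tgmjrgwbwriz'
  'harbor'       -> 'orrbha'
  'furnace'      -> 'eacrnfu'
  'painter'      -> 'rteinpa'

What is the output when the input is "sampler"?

The rule is to swap each adjacent pair of characters (1↔2, 3↔4, ...), then reverse the string.
Applying both steps to "sampler": "aspmelr", then "rlempsa".

rlempsa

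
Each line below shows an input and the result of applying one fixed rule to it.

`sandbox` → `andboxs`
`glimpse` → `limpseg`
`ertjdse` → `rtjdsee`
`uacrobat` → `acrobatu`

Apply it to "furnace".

What's happening: move the first character to the end.
"furnace" → "urnacef".

urnacef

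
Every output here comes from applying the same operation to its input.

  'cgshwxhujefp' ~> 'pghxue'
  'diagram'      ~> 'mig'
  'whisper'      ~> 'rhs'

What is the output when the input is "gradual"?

Each output is the input with this applied: move the last 2 characters to the front (rotate right by 2), then keep every other character starting from the second (positions 2nd, 4th, 6th, ...).
Applying that to "gradual" gives "lrd".
(Check on "diagram": → "amdiagr" → "mig" ✓)

lrd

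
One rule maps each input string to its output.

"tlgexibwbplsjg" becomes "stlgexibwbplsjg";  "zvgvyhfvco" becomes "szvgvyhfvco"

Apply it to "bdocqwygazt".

sbdocqwygazt

Rule — prepend "s".
So "bdocqwygazt" becomes "sbdocqwygazt".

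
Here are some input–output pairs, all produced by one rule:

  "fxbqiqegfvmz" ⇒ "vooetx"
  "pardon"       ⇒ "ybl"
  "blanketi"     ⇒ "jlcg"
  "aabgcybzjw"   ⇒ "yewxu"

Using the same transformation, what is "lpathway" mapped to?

nruw

Rule — keep every other character starting from the second (positions 2nd, 4th, 6th, ...), then shift every letter 2 places backward in the alphabet (wrapping around).
For "lpathway", step one produces "ptwy"; step two turns that into "nruw".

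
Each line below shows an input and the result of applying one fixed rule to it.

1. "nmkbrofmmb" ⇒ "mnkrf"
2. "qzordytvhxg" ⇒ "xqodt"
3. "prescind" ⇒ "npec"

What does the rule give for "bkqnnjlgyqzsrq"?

The rule is to move the last 3 characters to the front (rotate right by 3), then keep every other character starting from the second (positions 2nd, 4th, 6th, ...).
Starting from "bkqnnjlgyqzsrq": after the first operation, "srqbkqnnjlgyqz"; after the second, "rbqnlyz".

rbqnlyz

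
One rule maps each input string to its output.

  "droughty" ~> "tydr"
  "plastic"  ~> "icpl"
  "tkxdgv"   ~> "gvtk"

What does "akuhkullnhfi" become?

fiak

The pattern: move the first 2 characters to the end (rotate left by 2), then keep only the last 4 characters.
Starting from "akuhkullnhfi": after the first operation, "uhkullnhfiak"; after the second, "fiak".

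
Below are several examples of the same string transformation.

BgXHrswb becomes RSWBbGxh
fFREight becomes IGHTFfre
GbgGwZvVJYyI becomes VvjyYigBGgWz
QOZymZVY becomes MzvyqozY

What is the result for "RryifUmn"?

FuMNrRYI

Rule — flip the case of every letter, then swap the front and back halves of the string.
"RryifUmn" → "rRYIFuMN" → "FuMNrRYI".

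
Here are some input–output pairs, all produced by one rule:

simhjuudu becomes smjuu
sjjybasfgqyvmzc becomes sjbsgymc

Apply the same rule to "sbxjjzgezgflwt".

sxjgzfw

Looking at the pairs, the operation is to keep every other character starting from the first (positions 1st, 3rd, 5th, ...).
Doing the same to "sbxjjzgezgflwt": "sxjgzfw".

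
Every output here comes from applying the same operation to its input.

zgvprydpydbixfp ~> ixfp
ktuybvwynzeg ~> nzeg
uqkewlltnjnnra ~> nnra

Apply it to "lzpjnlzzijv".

In each case the input is transformed by: keep only the last 4 characters.
So "lzpjnlzzijv" becomes "zijv".

zijv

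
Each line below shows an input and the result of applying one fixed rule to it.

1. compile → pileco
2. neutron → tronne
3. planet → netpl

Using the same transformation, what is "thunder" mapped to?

The pattern: move the first 2 characters to the end (rotate left by 2), then delete the first character.
For "thunder" the result is "nderth".

nderth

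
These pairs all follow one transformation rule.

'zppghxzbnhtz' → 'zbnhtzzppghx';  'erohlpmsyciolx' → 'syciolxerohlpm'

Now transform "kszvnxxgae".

xxgaekszvn

In each case the input is transformed by: swap the front and back halves of the string.
"kszvnxxgae" → "xxgaekszvn".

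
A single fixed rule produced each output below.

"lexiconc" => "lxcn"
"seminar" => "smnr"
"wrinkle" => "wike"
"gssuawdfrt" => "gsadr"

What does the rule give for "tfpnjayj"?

The pattern: keep every other character starting from the first (positions 1st, 3rd, 5th, ...).
Doing the same to "tfpnjayj": "tpjy".

tpjy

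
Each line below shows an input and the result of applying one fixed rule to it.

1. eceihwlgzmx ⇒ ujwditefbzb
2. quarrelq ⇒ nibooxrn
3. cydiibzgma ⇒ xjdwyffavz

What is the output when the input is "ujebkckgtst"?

qpqdhzhybgr

In each case the input is transformed by: shift every letter 3 places backward in the alphabet (wrapping around), then reverse the string.
"ujebkckgtst" → "rgbyhzhdqpq" → "qpqdhzhybgr".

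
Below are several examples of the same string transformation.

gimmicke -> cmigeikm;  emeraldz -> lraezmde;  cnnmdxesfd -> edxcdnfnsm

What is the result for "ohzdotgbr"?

Each output is the input with this applied: take characters alternately from the front and the back (1st, last, 2nd, 2nd-last, ...), then move the last 3 characters to the front (rotate right by 3).
For "ohzdotgbr", step one produces "orhbzgdto"; step two turns that into "dtoorhbzg".

dtoorhbzg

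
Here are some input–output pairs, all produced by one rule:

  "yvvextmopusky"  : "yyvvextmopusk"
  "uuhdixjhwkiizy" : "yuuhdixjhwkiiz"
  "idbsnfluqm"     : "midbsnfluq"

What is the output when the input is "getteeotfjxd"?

The rule is to move the last character to the front.
Applying that to "getteeotfjxd" gives "dgetteeotfjx".

dgetteeotfjx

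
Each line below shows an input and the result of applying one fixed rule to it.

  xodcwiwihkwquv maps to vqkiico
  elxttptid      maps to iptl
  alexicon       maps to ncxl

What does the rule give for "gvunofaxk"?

xfnv

Each output is the input with this applied: keep every other character starting from the second (positions 2nd, 4th, 6th, ...), then reverse the string.
"gvunofaxk" → "vnfx" → "xfnv".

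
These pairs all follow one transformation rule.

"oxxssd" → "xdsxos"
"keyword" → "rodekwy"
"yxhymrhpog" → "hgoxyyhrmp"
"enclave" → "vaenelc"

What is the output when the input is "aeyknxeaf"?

What's happening: swap each adjacent pair of characters (1↔2, 3↔4, ...), then move the last 3 characters to the front (rotate right by 3).
Working it through for "aeyknxeaf": intermediate "eakyxnaef", final "aefeakyxn".

aefeakyxn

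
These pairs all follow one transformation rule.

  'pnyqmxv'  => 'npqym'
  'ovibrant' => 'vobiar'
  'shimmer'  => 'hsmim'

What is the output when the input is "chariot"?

hcrai

In each case the input is transformed by: delete the last 2 characters, then swap each adjacent pair of characters (1↔2, 3↔4, ...).
Working it through for "chariot": intermediate "chari", final "hcrai".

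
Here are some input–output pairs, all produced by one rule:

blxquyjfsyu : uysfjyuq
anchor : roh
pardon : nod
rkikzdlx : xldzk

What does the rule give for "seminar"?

rani

The transformation: reverse the string, then delete the last 3 characters.
For "seminar", step one produces "ranimes"; step two turns that into "rani".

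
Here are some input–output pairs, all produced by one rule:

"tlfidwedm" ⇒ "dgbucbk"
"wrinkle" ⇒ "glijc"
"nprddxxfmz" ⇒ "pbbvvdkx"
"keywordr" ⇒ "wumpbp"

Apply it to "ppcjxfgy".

The rule is to delete the first 2 characters, then shift every letter 2 places backward in the alphabet (wrapping around).
On "ppcjxfgy": the first step gives "cjxfgy", and the second then gives "ahvdew".

ahvdew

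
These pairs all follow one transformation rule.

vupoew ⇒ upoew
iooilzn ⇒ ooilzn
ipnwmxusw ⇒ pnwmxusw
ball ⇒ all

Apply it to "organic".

rganic

Rule — delete the first character.
Applying that to "organic" gives "rganic".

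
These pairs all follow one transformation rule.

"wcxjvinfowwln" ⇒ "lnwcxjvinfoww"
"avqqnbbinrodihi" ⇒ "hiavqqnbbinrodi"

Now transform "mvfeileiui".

The pattern: move the last 2 characters to the front (rotate right by 2).
For "mvfeileiui" the result is "uimvfeilei".

uimvfeilei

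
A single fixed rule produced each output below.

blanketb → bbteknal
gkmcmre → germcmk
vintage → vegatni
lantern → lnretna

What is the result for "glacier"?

Each output is the input with this applied: reverse the string, then move the last character to the front.
On "glacier" that produces "greical".

greical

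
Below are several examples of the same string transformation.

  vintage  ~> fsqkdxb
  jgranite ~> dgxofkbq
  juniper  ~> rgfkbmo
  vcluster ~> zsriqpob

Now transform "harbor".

The transformation: shift every letter 3 places backward in the alphabet (wrapping around), then swap each adjacent pair of characters (1↔2, 3↔4, ...).
On "harbor": the first step gives "exoylo", and the second then gives "xeyool".

xeyool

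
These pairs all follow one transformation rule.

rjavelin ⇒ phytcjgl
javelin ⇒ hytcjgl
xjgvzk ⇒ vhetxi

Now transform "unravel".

slpytcj

The transformation: shift every letter 2 places backward in the alphabet (wrapping around).
For "unravel" the result is "slpytcj".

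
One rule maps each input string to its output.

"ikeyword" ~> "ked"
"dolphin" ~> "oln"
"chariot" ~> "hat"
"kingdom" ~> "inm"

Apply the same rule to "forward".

The transformation: swap each adjacent pair of characters (1↔2, 3↔4, ...), then keep one character in every 3, starting at position 1 (positions 1st, 4th, 7th, ...).
Starting from "forward": after the first operation, "ofwrrad"; after the second, "ord".

ord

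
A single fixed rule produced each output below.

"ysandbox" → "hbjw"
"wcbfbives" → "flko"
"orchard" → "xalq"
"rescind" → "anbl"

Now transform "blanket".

In each case the input is transformed by: shift every letter 9 places forward in the alphabet (wrapping around), then keep only the first 4 characters.
On "blanket": the first step gives "kujwtnc", and the second then gives "kujw".

kujw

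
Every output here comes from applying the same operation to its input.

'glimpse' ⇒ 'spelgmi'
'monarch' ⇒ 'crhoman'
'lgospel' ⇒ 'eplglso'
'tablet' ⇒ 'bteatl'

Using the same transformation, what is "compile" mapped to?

lieocpm

Rule — swap each adjacent pair of characters (1↔2, 3↔4, ...), then move the last 3 characters to the front (rotate right by 3).
Applying both steps to "compile": "ocpmlie", then "lieocpm".
(Check on "glimpse": → "lgmispe" → "spelgmi" ✓)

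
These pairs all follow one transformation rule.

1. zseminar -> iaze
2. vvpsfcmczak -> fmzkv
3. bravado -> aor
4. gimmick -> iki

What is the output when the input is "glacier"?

What's happening: move the first 3 characters to the end (rotate left by 3), then keep every other character starting from the second (positions 2nd, 4th, 6th, ...).
Working it through for "glacier": intermediate "ciergla", final "irl".

irl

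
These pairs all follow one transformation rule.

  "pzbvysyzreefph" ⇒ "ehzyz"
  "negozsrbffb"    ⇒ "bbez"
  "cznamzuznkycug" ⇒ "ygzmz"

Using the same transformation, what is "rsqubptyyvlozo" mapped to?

In each case the input is transformed by: keep one character in every 3, starting at position 2 (positions 2nd, 5th, 8th, ...), then move the last 2 characters to the front (rotate right by 2).
"rsqubptyyvlozo" → "sbylo" → "losby".
(Check on "cznamzuznkycug": → "zmzyg" → "ygzmz" ✓)

losby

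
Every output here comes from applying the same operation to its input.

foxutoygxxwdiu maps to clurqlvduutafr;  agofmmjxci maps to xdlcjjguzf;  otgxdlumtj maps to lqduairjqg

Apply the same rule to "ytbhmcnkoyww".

The rule is to shift every letter 3 places backward in the alphabet (wrapping around).
"ytbhmcnkoyww" → "vqyejzkhlvtt".

vqyejzkhlvtt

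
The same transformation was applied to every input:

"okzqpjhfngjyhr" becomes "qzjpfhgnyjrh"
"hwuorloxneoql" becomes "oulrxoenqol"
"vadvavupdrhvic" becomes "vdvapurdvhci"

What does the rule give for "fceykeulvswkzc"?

yeeklusvkwcz

The transformation: delete the first 2 characters, then swap each adjacent pair of characters (1↔2, 3↔4, ...).
Starting from "fceykeulvswkzc": after the first operation, "eykeulvswkzc"; after the second, "yeeklusvkwcz".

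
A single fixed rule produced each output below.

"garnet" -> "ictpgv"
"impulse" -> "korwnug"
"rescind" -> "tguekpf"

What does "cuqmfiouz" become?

ewsohkqwb

The pattern: shift every letter 2 places forward in the alphabet (wrapping around).
Applying that to "cuqmfiouz" gives "ewsohkqwb".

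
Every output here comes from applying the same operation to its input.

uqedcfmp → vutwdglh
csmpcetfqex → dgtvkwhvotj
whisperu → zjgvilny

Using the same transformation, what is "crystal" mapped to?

Each output is the input with this applied: move the first 2 characters to the end (rotate left by 2), then shift every letter 9 places backward in the alphabet (wrapping around).
Starting from "crystal": after the first operation, "ystalcr"; after the second, "pjkrcti".

pjkrcti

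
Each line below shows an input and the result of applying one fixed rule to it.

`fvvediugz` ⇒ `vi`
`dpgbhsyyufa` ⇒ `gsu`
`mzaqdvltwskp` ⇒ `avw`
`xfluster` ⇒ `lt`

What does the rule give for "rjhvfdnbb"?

hd

The rule is to delete the last character, then keep one character in every 3, starting at position 3 (positions 3rd, 6th, 9th, ...).
"rjhvfdnbb" → "rjhvfdnb" → "hd".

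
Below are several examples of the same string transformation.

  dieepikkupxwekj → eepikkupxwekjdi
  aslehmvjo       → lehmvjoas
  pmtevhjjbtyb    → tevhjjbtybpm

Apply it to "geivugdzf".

Each output is the input with this applied: move the first 2 characters to the end (rotate left by 2).
"geivugdzf" → "ivugdzfge".

ivugdzfge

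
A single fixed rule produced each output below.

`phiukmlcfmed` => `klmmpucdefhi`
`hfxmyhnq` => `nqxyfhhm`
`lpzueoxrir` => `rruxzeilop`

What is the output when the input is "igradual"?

What's happening: sort the characters into alphabetical order, then swap the front and back halves of the string.
For "igradual", step one produces "aadgilru"; step two turns that into "ilruaadg".

ilruaadg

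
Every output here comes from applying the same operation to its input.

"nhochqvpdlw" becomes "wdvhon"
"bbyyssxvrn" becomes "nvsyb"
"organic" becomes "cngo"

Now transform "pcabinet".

tnbc

Rule — reverse the string, then keep every other character starting from the first (positions 1st, 3rd, 5th, ...).
Applying both steps to "pcabinet": "tenibacp", then "tnbc".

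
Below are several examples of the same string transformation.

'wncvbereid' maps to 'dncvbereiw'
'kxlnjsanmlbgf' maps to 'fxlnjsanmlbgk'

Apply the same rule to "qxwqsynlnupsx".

xxwqsynlnupsq

What's happening: swap the first and last characters.
"qxwqsynlnupsx" → "xxwqsynlnupsq".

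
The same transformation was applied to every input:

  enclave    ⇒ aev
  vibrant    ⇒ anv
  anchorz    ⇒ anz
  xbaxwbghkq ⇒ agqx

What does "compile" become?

clp

What's happening: sort the characters into alphabetical order, then keep one character in every 3, starting at position 1 (positions 1st, 4th, 7th, ...).
Applying both steps to "compile": "ceilmop", then "clp".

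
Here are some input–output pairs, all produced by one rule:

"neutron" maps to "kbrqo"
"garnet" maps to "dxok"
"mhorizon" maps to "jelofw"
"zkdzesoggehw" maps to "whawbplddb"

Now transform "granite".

The pattern: delete the last 2 characters, then shift every letter 3 places backward in the alphabet (wrapping around).
Applying both steps to "granite": "grani", then "doxkf".

doxkf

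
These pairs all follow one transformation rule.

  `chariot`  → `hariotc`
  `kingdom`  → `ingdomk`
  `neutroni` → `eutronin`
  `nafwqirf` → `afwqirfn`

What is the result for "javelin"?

In each case the input is transformed by: move the first character to the end.
"javelin" → "avelinj".

avelinj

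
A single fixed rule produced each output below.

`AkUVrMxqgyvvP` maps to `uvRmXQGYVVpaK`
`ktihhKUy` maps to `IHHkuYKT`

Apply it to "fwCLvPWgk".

Looking at the pairs, the operation is to move the first 2 characters to the end (rotate left by 2), then flip the case of every letter.
For "fwCLvPWgk", step one produces "CLvPWgkfw"; step two turns that into "clVpwGKFW".
(Check on "AkUVrMxqgyvvP": → "UVrMxqgyvvPAk" → "uvRmXQGYVVpaK" ✓)

clVpwGKFW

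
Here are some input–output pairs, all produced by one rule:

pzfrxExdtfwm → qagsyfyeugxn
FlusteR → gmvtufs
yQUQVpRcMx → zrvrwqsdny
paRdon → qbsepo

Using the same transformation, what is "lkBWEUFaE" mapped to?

mlcxfvgbf

In each case the input is transformed by: shift every letter 1 place forward in the alphabet (wrapping around), then convert every letter to lowercase.
Applying that to "lkBWEUFaE" gives "mlcxfvgbf".
(Check on "paRdon": → "qbSepo" → "qbsepo" ✓)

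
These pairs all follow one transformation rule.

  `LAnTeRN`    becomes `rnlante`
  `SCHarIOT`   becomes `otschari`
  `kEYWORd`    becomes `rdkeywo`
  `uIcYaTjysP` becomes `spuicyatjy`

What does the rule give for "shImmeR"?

ershimm

What's happening: move the last 2 characters to the front (rotate right by 2), then convert every letter to lowercase.
On "shImmeR": the first step gives "eRshImm", and the second then gives "ershimm".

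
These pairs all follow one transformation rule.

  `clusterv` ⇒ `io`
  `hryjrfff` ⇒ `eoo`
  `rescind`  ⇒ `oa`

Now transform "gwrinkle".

oi

The rule is to shift every letter 3 places backward in the alphabet (wrapping around), then keep only the vowels.
On "gwrinkle": the first step gives "dtofkhib", and the second then gives "oi".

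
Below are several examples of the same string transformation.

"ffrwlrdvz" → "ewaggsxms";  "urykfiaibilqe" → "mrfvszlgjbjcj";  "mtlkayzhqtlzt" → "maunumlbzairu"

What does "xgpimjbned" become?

ofeyhqjnkc

The transformation: shift every letter 1 place forward in the alphabet (wrapping around), then move the last 3 characters to the front (rotate right by 3).
Doing the same to "xgpimjbned": "ofeyhqjnkc".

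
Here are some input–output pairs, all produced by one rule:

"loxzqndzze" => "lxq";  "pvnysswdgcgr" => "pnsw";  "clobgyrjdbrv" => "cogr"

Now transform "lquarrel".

The pattern: keep every other character starting from the first (positions 1st, 3rd, 5th, ...), then delete the last 2 characters.
Applying both steps to "lquarrel": "lure", then "lu".

lu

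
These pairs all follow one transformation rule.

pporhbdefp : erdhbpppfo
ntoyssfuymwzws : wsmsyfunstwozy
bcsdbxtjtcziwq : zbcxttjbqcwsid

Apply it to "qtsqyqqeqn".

eqqyqqntqs

The pattern: take characters alternately from the front and the back (1st, last, 2nd, 2nd-last, ...), then swap the front and back halves of the string.
Doing the same to "qtsqyqqeqn": "eqqyqqntqs".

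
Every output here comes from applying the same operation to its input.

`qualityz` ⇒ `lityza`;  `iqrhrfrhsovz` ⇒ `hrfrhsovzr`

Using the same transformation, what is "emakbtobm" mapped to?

Looking at the pairs, the operation is to delete the first 2 characters, then move the first character to the end.
For "emakbtobm", step one produces "akbtobm"; step two turns that into "kbtobma".
(Check on "iqrhrfrhsovz": → "rhrfrhsovz" → "hrfrhsovzr" ✓)

kbtobma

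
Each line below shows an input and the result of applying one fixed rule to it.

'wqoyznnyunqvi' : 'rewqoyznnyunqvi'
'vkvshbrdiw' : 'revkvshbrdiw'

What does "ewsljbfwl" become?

reewsljbfwl

In each case the input is transformed by: prepend "re".
For "ewsljbfwl" the result is "reewsljbfwl".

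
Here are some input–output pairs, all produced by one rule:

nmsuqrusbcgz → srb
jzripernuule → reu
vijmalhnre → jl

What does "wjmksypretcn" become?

mye

In each case the input is transformed by: delete the last 3 characters, then keep one character in every 3, starting at position 3 (positions 3rd, 6th, 9th, ...).
Working it through for "wjmksypretcn": intermediate "wjmksypre", final "mye".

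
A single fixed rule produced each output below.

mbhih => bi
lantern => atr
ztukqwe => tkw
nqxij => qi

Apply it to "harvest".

avs

The transformation: keep every other character starting from the second (positions 2nd, 4th, 6th, ...).
Doing the same to "harvest": "avs".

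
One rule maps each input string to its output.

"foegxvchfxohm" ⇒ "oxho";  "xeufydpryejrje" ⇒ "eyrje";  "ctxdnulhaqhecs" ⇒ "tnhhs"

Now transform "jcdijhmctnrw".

cjcr

The transformation: keep one character in every 3, starting at position 2 (positions 2nd, 5th, 8th, ...).
So "jcdijhmctnrw" becomes "cjcr".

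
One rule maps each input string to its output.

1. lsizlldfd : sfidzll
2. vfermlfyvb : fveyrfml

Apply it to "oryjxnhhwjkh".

In each case the input is transformed by: take characters alternately from the front and the back (1st, last, 2nd, 2nd-last, ...), then delete the first 2 characters.
On "oryjxnhhwjkh" that produces "rkyjjwxhnh".

rkyjjwxhnh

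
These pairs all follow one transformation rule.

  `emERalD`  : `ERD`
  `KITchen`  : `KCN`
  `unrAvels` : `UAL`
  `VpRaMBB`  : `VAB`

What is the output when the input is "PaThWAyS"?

PHY

The rule is to keep one character in every 3, starting at position 1 (positions 1st, 4th, 7th, ...), then convert every letter to uppercase.
"PaThWAyS" → "PHY".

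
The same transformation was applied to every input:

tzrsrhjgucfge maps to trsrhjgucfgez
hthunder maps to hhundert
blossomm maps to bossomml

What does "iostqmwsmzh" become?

istqmwsmzho

The transformation: move the first character to the end, then swap the first and last characters.
Working it through for "iostqmwsmzh": intermediate "ostqmwsmzhi", final "istqmwsmzho".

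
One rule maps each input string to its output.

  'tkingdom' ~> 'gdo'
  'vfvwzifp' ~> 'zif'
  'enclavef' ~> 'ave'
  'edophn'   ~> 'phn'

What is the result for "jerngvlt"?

The pattern: swap the front and back halves of the string, then keep only the first 3 characters.
Working it through for "jerngvlt": intermediate "gvltjern", final "gvl".

gvl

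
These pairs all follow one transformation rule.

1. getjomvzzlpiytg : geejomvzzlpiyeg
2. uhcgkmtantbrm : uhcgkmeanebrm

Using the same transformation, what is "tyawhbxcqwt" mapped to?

What's happening: replace every "t" with "e".
On "tyawhbxcqwt" that produces "eyawhbxcqwe".

eyawhbxcqwe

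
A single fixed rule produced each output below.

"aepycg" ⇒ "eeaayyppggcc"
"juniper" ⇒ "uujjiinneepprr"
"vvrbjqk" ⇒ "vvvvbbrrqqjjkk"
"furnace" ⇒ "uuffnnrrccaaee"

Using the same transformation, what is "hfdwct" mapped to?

ffhhwwddttcc

Each output is the input with this applied: swap each adjacent pair of characters (1↔2, 3↔4, ...), then double every character.
Applying that to "hfdwct" gives "ffhhwwddttcc".
(Check on "juniper": → "ujinepr" → "uujjiinneepprr" ✓)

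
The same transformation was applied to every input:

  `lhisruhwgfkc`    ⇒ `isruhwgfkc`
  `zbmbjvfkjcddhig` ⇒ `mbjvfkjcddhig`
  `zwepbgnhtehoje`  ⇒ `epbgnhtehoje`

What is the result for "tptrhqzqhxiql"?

Each output is the input with this applied: delete the first 2 characters.
Applying that to "tptrhqzqhxiql" gives "trhqzqhxiql".

trhqzqhxiql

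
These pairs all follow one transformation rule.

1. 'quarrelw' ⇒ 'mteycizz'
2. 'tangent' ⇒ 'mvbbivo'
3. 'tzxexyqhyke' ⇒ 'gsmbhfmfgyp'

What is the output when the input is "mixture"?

The pattern: shift every letter 8 places forward in the alphabet (wrapping around), then move the last 3 characters to the front (rotate right by 3).
Doing the same to "mixture": "czmuqfb".

czmuqfb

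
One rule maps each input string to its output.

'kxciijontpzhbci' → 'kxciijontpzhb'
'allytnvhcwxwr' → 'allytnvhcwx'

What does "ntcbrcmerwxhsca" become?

In each case the input is transformed by: delete the last 2 characters.
So "ntcbrcmerwxhsca" becomes "ntcbrcmerwxhs".

ntcbrcmerwxhs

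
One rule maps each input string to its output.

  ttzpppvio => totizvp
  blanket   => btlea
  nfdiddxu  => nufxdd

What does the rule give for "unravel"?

ulner

What's happening: take characters alternately from the front and the back (1st, last, 2nd, 2nd-last, ...), then delete the last 2 characters.
Applying both steps to "unravel": "ulnerva", then "ulner".
(Check on "blanket": → "btleakn" → "btlea" ✓)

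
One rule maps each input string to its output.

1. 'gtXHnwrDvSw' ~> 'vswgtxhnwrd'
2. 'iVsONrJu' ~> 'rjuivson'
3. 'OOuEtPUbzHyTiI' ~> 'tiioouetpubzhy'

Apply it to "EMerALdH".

ldhemera

What's happening: move the last 3 characters to the front (rotate right by 3), then convert every letter to lowercase.
For "EMerALdH", step one produces "LdHEMerA"; step two turns that into "ldhemera".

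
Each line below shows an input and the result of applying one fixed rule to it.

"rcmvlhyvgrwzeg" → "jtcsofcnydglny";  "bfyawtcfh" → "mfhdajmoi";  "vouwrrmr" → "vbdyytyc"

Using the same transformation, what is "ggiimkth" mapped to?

Each output is the input with this applied: shift every letter 7 places forward in the alphabet (wrapping around), then move the first character to the end.
Applying both steps to "ggiimkth": "nnpptrao", then "npptraon".

npptraon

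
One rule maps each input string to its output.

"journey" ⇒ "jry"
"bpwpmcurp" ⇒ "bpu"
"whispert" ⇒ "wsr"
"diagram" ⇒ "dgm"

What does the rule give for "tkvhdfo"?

tho

The transformation: keep one character in every 3, starting at position 1 (positions 1st, 4th, 7th, ...).
Doing the same to "tkvhdfo": "tho".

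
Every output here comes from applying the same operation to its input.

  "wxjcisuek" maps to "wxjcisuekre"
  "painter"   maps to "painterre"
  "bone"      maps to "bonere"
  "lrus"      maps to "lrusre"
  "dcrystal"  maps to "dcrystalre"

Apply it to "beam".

The rule is to append "re".
"beam" → "beamre".

beamre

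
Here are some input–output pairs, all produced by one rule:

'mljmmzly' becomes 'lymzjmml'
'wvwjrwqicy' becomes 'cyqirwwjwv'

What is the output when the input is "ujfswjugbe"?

What's happening: reverse the string, then swap each adjacent pair of characters (1↔2, 3↔4, ...).
"ujfswjugbe" → "ebgujwsfju" → "beugwjfsuj".

beugwjfsuj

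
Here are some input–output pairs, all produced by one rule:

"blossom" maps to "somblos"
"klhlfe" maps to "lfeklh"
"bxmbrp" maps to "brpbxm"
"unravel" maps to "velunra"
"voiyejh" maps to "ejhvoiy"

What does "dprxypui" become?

The pattern: move the last 3 characters to the front (rotate right by 3).
For "dprxypui" the result is "puidprxy".

puidprxy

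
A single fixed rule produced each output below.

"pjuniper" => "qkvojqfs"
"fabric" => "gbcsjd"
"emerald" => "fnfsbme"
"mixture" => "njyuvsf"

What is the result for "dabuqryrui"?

In each case the input is transformed by: shift every letter 1 place forward in the alphabet (wrapping around).
For "dabuqryrui" the result is "ebcvrszsvj".

ebcvrszsvj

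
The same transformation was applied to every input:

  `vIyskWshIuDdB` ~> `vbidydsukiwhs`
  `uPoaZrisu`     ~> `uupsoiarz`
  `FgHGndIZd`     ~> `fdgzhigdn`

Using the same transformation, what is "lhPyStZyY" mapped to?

lyhypzyts

The pattern: take characters alternately from the front and the back (1st, last, 2nd, 2nd-last, ...), then convert every letter to lowercase.
Starting from "lhPyStZyY": after the first operation, "lYhyPZytS"; after the second, "lyhypzyts".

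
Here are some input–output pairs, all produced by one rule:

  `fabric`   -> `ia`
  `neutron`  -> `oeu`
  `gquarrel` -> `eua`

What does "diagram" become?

The pattern: move the last 2 characters to the front (rotate right by 2), then keep only the vowels.
For "diagram", step one produces "amdiagr"; step two turns that into "aia".
(Check on "gquarrel": → "elgquarr" → "eua" ✓)

aia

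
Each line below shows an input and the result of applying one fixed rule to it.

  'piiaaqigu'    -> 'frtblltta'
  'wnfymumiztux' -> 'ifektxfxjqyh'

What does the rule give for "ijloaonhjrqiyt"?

Each output is the input with this applied: reverse the string, then shift every letter 11 places forward in the alphabet (wrapping around).
Working it through for "ijloaonhjrqiyt": intermediate "tyiqrjhnoaolji", final "ejtbcusyzlzwut".

ejtbcusyzlzwut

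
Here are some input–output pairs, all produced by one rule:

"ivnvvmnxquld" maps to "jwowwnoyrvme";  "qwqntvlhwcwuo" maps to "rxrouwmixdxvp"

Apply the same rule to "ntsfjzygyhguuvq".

outgkazhzihvvwr

Rule — shift every letter 1 place forward in the alphabet (wrapping around).
Applying that to "ntsfjzygyhguuvq" gives "outgkazhzihvvwr".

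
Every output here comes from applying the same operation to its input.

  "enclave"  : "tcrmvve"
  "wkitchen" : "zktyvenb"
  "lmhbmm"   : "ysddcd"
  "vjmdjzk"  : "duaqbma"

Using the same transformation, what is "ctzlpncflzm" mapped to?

qcgetwcqdtk

The transformation: move the first 2 characters to the end (rotate left by 2), then shift every letter 9 places backward in the alphabet (wrapping around).
Starting from "ctzlpncflzm": after the first operation, "zlpncflzmct"; after the second, "qcgetwcqdtk".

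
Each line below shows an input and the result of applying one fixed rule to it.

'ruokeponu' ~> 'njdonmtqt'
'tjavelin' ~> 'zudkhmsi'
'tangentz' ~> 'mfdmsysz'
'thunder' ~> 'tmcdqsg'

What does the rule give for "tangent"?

mfdmssz

The rule is to shift every letter 1 place backward in the alphabet (wrapping around), then move the first 2 characters to the end (rotate left by 2).
Applying both steps to "tangent": "szmfdms", then "mfdmssz".
(Check on "thunder": → "sgtmcdq" → "tmcdqsg" ✓)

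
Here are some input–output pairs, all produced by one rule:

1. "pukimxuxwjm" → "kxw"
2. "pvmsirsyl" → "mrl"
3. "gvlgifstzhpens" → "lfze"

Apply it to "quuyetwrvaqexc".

utve

The transformation: keep one character in every 3, starting at position 3 (positions 3rd, 6th, 9th, ...).
On "quuyetwrvaqexc" that produces "utve".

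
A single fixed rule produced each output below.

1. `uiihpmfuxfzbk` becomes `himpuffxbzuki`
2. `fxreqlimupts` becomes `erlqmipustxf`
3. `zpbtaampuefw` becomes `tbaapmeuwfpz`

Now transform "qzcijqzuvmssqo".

icqjuzmvssoqzq

Looking at the pairs, the operation is to move the first 2 characters to the end (rotate left by 2), then swap each adjacent pair of characters (1↔2, 3↔4, ...).
For "qzcijqzuvmssqo", step one produces "cijqzuvmssqoqz"; step two turns that into "icqjuzmvssoqzq".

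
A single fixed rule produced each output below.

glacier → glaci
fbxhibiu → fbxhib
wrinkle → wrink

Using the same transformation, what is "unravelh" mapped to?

unrave

The pattern: delete the last 2 characters.
So "unravelh" becomes "unrave".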